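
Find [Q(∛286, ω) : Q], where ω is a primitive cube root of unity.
[Q(∛286, ω) : Q] = 6

[Q(∛286):Q] = 3 (min poly x^3 - 286, irreducible since 286 is not a perfect cube). [Q(ω):Q] = 2 (min poly x^2 + x + 1). Since Q(∛286) ⊂ R and ω ∉ R, we have ω ∉ Q(∛286), so x^2 + x + 1 remains irreducible over Q(∛286) and [Q(∛286, ω) : Q(∛286)] = 2. By the tower law, [Q(∛286, ω) : Q] = 3 · 2 = 6. (In fact Q(∛286, ω) is the splitting field of x^3 - 286 over Q.)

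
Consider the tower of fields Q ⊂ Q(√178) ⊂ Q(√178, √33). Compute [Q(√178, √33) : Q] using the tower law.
[Q(√178, √33) : Q] = 4

[Q(√178):Q] = 2 (min poly x^2 - 178, irreducible since 178 is squarefree > 1). For the top step, suppose √33 ∈ Q(√178), say √33 = c + d√178 with c, d ∈ Q. Squaring: 33 = c^2 + 178d^2 + 2cd√178. Since √178 ∉ Q this forces 2cd = 0. If d = 0 then √33 = c ∈ Q, contradicting 33 squarefree > 1. If c = 0 then 33 = 178d^2, so 178·33 = (178d)^2 is a perfect square in Q — but 178·33 = 5874 is not a perfect square (since 178 and 33 are distinct squarefree integers). Contradiction. Hence √33 ∉ Q(√178), so x^2 - 33 stays irreducible over Q(√178) and [Q(√178, √33) : Q(√178)] = 2. By the tower law, [Q(√178, √33) : Q] = 2 · 2 = 4.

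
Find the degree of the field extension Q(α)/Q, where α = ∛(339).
[Q(α):Q] = 3

The minimal polynomial of α is x^3 - 339, irreducible over Q since 339 is not a perfect cube (so x^3 - 339 has no rational root). Hence [Q(α):Q] = deg(m_α) = 3.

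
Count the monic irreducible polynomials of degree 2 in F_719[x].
There are 258121 monic irreducible polynomials of degree 2 over F_719

Each element of F_{719^2} that lies in no proper subfield is a root of exactly one monic irreducible of degree 2 over F_719, and each such polynomial has 2 distinct roots in F_{719^2}. By Möbius inversion the count is N_719(2) = (1/2) Σ_{d|2} μ(2/d) · 719^d = (1/2)(μ(2)·719^1 + μ(1)·719^2) = 516242/2 = 258121.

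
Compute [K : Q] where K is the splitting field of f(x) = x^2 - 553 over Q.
[K : Q] = 2

f(x) = x^2 - 553 factors as (x - √553)(x + √553). The splitting field is K = Q(√553). Since 553 is squarefree and > 1, it is not a perfect square, so x^2 - 553 is irreducible over Q and [Q(√553) : Q] = 2. Hence [K : Q] = 2.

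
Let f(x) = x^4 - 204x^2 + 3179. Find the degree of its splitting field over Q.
[K : Q] = 4

Solving the quadratic in x^2: x^2 = (204 ± √(204^2 - 4·3179))/2 = (204 ± √28900)/2 = (204 ± 170)/2, giving x^2 = 187 or x^2 = 17. So f(x) = (x^2 - 187)(x^2 - 17) and the roots of f are ±√187, ±√17. Hence the splitting field is K = Q(√187, √17). Since 187 and 17 are distinct squarefree integers > 1, their product 3179 is not a perfect square, so √17 ∉ Q(√187). By the tower law [K:Q] = [Q(√187,√17):Q(√187)] · [Q(√187):Q] = 2 · 2 = 4.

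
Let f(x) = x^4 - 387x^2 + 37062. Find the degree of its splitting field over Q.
[K : Q] = 4

Solving the quadratic in x^2: x^2 = (387 ± √(387^2 - 4·37062))/2 = (387 ± √1521)/2 = (387 ± 39)/2, giving x^2 = 174 or x^2 = 213. So f(x) = (x^2 - 174)(x^2 - 213) and the roots of f are ±√174, ±√213. Hence the splitting field is K = Q(√174, √213). Since 174 and 213 are distinct squarefree integers > 1, their product 37062 is not a perfect square, so √213 ∉ Q(√174). By the tower law [K:Q] = [Q(√174,√213):Q(√174)] · [Q(√174):Q] = 2 · 2 = 4.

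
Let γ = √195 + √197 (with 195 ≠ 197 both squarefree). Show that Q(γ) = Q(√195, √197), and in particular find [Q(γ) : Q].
[Q(γ) : Q] = 4 (equivalently, Q(γ) = Q(√195, √197))

Obviously Q(γ) ⊆ Q(√195, √197), and [Q(√195, √197):Q] = 4 (since 195, 197 are distinct squarefree integers > 1 with 38415 not a perfect square). To show equality we compute the minimal polynomial of γ. From γ = √195 + √197: γ^2 = 195 + 2√(38415) + 197 = 392 + 2√(38415), so γ^2 - 392 = 2√(38415); squaring, (γ^2 - 392)^2 = 4·38415, i.e. γ^4 - 784γ^2 + 153664 - 153660 = 0, i.e. γ^4 - 784γ^2 + 4 = 0. So γ is a root of x^4 - 784x^2 + 4. This polynomial is irreducible over Q: it has no rational root (each ±√195 ± √197 is irrational), and any factorization into two quadratics over Q would force √(38415) ∈ Q (pairing opposite roots) or √195, √197 ∈ Q (other pairings), all impossible. Hence [Q(γ):Q] = 4 = [Q(√195, √197):Q], so Q(γ) = Q(√195, √197).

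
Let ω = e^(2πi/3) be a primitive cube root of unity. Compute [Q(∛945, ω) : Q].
[Q(∛945, ω) : Q] = 6

[Q(∛945):Q] = 3 (min poly x^3 - 945, irreducible since 945 is not a perfect cube). [Q(ω):Q] = 2 (min poly x^2 + x + 1). Since Q(∛945) ⊂ R and ω ∉ R, we have ω ∉ Q(∛945), so x^2 + x + 1 remains irreducible over Q(∛945) and [Q(∛945, ω) : Q(∛945)] = 2. By the tower law, [Q(∛945, ω) : Q] = 3 · 2 = 6. (In fact Q(∛945, ω) is the splitting field of x^3 - 945 over Q.)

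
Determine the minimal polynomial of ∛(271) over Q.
m_α(x) = x^3 - 271

α satisfies α^3 = 271, so x^3 - 271 annihilates α. By the rational root test, a rational root p/q (in lowest terms) of x^3 - 271 would satisfy p^3 = 271 q^3, forcing q = 1 and p^3 = 271; but 271 is not a perfect cube, contradiction. A monic cubic over Q with no rational root is irreducible (any nontrivial factorization would include a linear factor). Hence x^3 - 271 is the minimal polynomial of α, and in particular [Q(α):Q] = 3.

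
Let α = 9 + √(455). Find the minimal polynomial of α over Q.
m_α(x) = x^2 - 18x - 374

From α - 9 = √(455), squaring gives (α - 9)^2 = 455, i.e. α^2 - 18α + 81 = 455, so α^2 - 18α - 374 = 0. The discriminant of x^2 - 18x - 374 is (-18)^2 - 4·(-374) = 324 + 1496 = 1820, and 4·(455) is not a perfect square in Q since 455 is squarefree and ≠ 1. Hence x^2 - 18x - 374 is irreducible over Q and is the minimal polynomial of α.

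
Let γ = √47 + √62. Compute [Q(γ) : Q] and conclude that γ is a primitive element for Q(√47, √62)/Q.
[Q(γ) : Q] = 4 (equivalently, Q(γ) = Q(√47, √62))

Obviously Q(γ) ⊆ Q(√47, √62), and [Q(√47, √62):Q] = 4 (since 47, 62 are distinct squarefree integers > 1 with 2914 not a perfect square). To show equality we compute the minimal polynomial of γ. From γ = √47 + √62: γ^2 = 47 + 2√(2914) + 62 = 109 + 2√(2914), so γ^2 - 109 = 2√(2914); squaring, (γ^2 - 109)^2 = 4·2914, i.e. γ^4 - 218γ^2 + 11881 - 11656 = 0, i.e. γ^4 - 218γ^2 + 225 = 0. So γ is a root of x^4 - 218x^2 + 225. This polynomial is irreducible over Q: it has no rational root (each ±√47 ± √62 is irrational), and any factorization into two quadratics over Q would force √(2914) ∈ Q (pairing opposite roots) or √47, √62 ∈ Q (other pairings), all impossible. Hence [Q(γ):Q] = 4 = [Q(√47, √62):Q], so Q(γ) = Q(√47, √62).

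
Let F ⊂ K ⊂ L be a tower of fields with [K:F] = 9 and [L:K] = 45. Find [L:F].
[L:F] = 405

The tower law says that for any tower of field extensions F ⊂ K ⊂ L with finite degrees, [L:F] = [L:K] · [K:F]. Here this gives [L:F] = 45 · 9 = 405.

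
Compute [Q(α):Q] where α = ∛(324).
[Q(α):Q] = 3

The minimal polynomial of α is x^3 - 324, irreducible over Q since 324 is not a perfect cube (so x^3 - 324 has no rational root). Hence [Q(α):Q] = deg(m_α) = 3.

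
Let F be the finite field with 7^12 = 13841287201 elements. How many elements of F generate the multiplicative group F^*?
There are φ(13841287200) = 3135283200 primitive elements

F_q^* is cyclic of order q - 1 = 13841287200. A cyclic group of order m has exactly φ(m) generators. Here m = 13841287200 = 2^5 · 3^2 · 5^2 · 13 · 19 · 43 · 181, so the number of primitive elements is φ(13841287200) = 3135283200.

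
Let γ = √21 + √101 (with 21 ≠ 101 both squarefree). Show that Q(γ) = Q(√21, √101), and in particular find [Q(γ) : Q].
[Q(γ) : Q] = 4 (equivalently, Q(γ) = Q(√21, √101))

Obviously Q(γ) ⊆ Q(√21, √101), and [Q(√21, √101):Q] = 4 (since 21, 101 are distinct squarefree integers > 1 with 2121 not a perfect square). To show equality we compute the minimal polynomial of γ. From γ = √21 + √101: γ^2 = 21 + 2√(2121) + 101 = 122 + 2√(2121), so γ^2 - 122 = 2√(2121); squaring, (γ^2 - 122)^2 = 4·2121, i.e. γ^4 - 244γ^2 + 14884 - 8484 = 0, i.e. γ^4 - 244γ^2 + 6400 = 0. So γ is a root of x^4 - 244x^2 + 6400. This polynomial is irreducible over Q: it has no rational root (each ±√21 ± √101 is irrational), and any factorization into two quadratics over Q would force √(2121) ∈ Q (pairing opposite roots) or √21, √101 ∈ Q (other pairings), all impossible. Hence [Q(γ):Q] = 4 = [Q(√21, √101):Q], so Q(γ) = Q(√21, √101).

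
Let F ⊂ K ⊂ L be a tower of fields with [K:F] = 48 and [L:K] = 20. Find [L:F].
[L:F] = 960

The tower law says that for any tower of field extensions F ⊂ K ⊂ L with finite degrees, [L:F] = [L:K] · [K:F]. Here this gives [L:F] = 20 · 48 = 960.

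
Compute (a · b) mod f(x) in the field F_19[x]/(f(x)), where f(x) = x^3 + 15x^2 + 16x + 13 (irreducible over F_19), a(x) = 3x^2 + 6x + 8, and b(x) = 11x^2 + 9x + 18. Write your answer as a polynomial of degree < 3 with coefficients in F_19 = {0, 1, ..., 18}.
a · b ≡ 17x^2 + 8x + 12 (mod f(x))

Multiply in F_19[x]: a(x)·b(x) = (3x^2 + 6x + 8)·(11x^2 + 9x + 18) = 14x^4 + 17x^3 + 6x^2 + 9x + 11. This has degree ≥ 3, so divide by f(x) over F_19: 14x^4 + 17x^3 + 6x^2 + 9x + 11 = (14x + 16)·(x^3 + 15x^2 + 16x + 13) + (17x^2 + 8x + 12). Hence a·b ≡ 17x^2 + 8x + 12 (mod f). (F_19[x]/(f) is a field with 19^3 = 6859 elements since f is irreducible of degree 3.)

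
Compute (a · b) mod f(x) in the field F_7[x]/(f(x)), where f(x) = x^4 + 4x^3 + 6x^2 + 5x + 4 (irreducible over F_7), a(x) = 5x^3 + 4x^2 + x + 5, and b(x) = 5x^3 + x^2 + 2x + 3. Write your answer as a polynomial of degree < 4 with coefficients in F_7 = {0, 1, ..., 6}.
a · b ≡ 6x^3 + x^2 + 4 (mod f(x))

Multiply in F_7[x]: a(x)·b(x) = (5x^3 + 4x^2 + x + 5)·(5x^3 + x^2 + 2x + 3) = 4x^6 + 4x^5 + 5x^4 + 5x^2 + 6x + 1. This has degree ≥ 4, so divide by f(x) over F_7: 4x^6 + 4x^5 + 5x^4 + 5x^2 + 6x + 1 = (4x^2 + 2x + 1)·(x^4 + 4x^3 + 6x^2 + 5x + 4) + (6x^3 + x^2 + 4). Hence a·b ≡ 6x^3 + x^2 + 4 (mod f). (F_7[x]/(f) is a field with 7^4 = 2401 elements since f is irreducible of degree 4.)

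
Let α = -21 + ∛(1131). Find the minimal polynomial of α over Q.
m_α(x) = x^3 + 63x^2 + 1323x + 8130

Set β = α + 21 = ∛(1131), so β^3 = 1131. Then (α + 21)^3 - 1131 = 0, i.e. α is a root of g(x) = (x + 21)^3 - 1131 = x^3 + 63x^2 + 1323x + 8130. Since g(x) = h(x + 21) where h(x) = x^3 - 1131, and h is irreducible over Q (because 1131 is not a perfect cube, so h has no rational root, and a monic cubic with no rational root is irreducible), g is also irreducible (irreducibility is preserved under the substitution x → x + 21). Hence m_α(x) = x^3 + 63x^2 + 1323x + 8130.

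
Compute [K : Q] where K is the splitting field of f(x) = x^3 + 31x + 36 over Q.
[K : Q] = 6

By the rational root test, any rational root of the monic integer polynomial f(x) = x^3 + 31x + 36 must be an integer dividing the constant term 36, i.e. one of ±{1, 2, 3, 4, 6, 9, 12, 18, 36}. Evaluating: f(1) = 68, f(-1) = 4, f(2) = 106, f(-2) = -34, f(3) = 156, f(-3) = -84, f(4) = 224, f(-4) = -152, f(6) = 438, f(-6) = -366, f(9) = 1044, f(-9) = -972, f(12) = 2136, f(-12) = -2064, f(18) = 6426, f(-18) = -6354, f(36) = 47808, f(-36) = -47736; none is 0, so f has no rational root and is therefore irreducible over Q (a cubic with no linear factor over a field is irreducible). For an irreducible cubic, the Galois group is A_3 or S_3 according as the discriminant disc(f) = -4a^3 - 27b^2 = -4·(31)^3 - 27·(36)^2 = -154156 is or is not a square in Q. Here disc(f) = -154156 is not a perfect square in Q, so the Galois group of f over Q is not contained in A_3 and must be all of S_3. The splitting field has degree |S_3| = 6 over Q, so [K : Q] = 6.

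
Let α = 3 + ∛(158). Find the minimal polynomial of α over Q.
m_α(x) = x^3 - 9x^2 + 27x - 185

Set β = α - 3 = ∛(158), so β^3 = 158. Then (α - 3)^3 - 158 = 0, i.e. α is a root of g(x) = (x - 3)^3 - 158 = x^3 - 9x^2 + 27x - 185. Since g(x) = h(x - 3) where h(x) = x^3 - 158, and h is irreducible over Q (because 158 is not a perfect cube, so h has no rational root, and a monic cubic with no rational root is irreducible), g is also irreducible (irreducibility is preserved under the substitution x → x - 3). Hence m_α(x) = x^3 - 9x^2 + 27x - 185.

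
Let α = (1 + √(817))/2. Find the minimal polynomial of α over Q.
m_α(x) = x^2 - x - 204

From 2α - 1 = √(817), squaring gives (2α - 1)^2 = 817, i.e. 4α^2 - 4α + 1 = 817, so α^2 - α + (1 - 817)/4 = 0. Since 817 ≡ 1 (mod 4), (1 - 817)/4 = -204 ∈ Z. The polynomial x^2 - x - 204 has discriminant 1 - 4·(-204) = 817, which is not a perfect square in Q (d = 817 is squarefree and ≠ 1), so x^2 - x - 204 is irreducible over Q. It is the minimal polynomial of α.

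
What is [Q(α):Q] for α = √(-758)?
[Q(α):Q] = 2

[Q(α):Q] equals the degree of the minimal polynomial of α. Here α^2 = -758 and x^2 + 758 is irreducible (d = -758 is squarefree, ≠ 1, hence not a square), so deg(m_α) = 2. Thus [Q(α):Q] = 2.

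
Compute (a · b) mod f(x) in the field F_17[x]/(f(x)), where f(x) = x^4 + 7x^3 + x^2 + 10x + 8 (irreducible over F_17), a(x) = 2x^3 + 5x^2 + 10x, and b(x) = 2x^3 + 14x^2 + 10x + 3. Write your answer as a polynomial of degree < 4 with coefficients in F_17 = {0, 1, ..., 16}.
a · b ≡ 13x^3 + 15x^2 + 15x + 1 (mod f(x))

Multiply in F_17[x]: a(x)·b(x) = (2x^3 + 5x^2 + 10x)·(2x^3 + 14x^2 + 10x + 3) = 4x^6 + 4x^5 + 8x^4 + 9x^3 + 13x^2 + 13x. This has degree ≥ 4, so divide by f(x) over F_17: 4x^6 + 4x^5 + 8x^4 + 9x^3 + 13x^2 + 13x = (4x^2 + 10x + 2)·(x^4 + 7x^3 + x^2 + 10x + 8) + (13x^3 + 15x^2 + 15x + 1). Hence a·b ≡ 13x^3 + 15x^2 + 15x + 1 (mod f). (F_17[x]/(f) is a field with 17^4 = 83521 elements since f is irreducible of degree 4.)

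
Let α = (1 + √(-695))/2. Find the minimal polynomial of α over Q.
m_α(x) = x^2 - x + 174

From 2α - 1 = √(-695), squaring gives (2α - 1)^2 = -695, i.e. 4α^2 - 4α + 1 = -695, so α^2 - α + (1 + 695)/4 = 0. Since -695 ≡ 1 (mod 4), (1 + 695)/4 = 174 ∈ Z. The polynomial x^2 - x + 174 has discriminant 1 - 4·(174) = -695, which is not a perfect square in Q (d = -695 is squarefree and ≠ 1), so x^2 - x + 174 is irreducible over Q. It is the minimal polynomial of α.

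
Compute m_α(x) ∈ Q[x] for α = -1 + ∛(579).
m_α(x) = x^3 + 3x^2 + 3x - 578

Set β = α + 1 = ∛(579), so β^3 = 579. Then (α + 1)^3 - 579 = 0, i.e. α is a root of g(x) = (x + 1)^3 - 579 = x^3 + 3x^2 + 3x - 578. Since g(x) = h(x + 1) where h(x) = x^3 - 579, and h is irreducible over Q (because 579 is not a perfect cube, so h has no rational root, and a monic cubic with no rational root is irreducible), g is also irreducible (irreducibility is preserved under the substitution x → x + 1). Hence m_α(x) = x^3 + 3x^2 + 3x - 578.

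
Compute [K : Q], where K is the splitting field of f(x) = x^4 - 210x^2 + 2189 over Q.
[K : Q] = 4

Solving the quadratic in x^2: x^2 = (210 ± √(210^2 - 4·2189))/2 = (210 ± √35344)/2 = (210 ± 188)/2, giving x^2 = 199 or x^2 = 11. So f(x) = (x^2 - 199)(x^2 - 11) and the roots of f are ±√199, ±√11. Hence the splitting field is K = Q(√199, √11). Since 199 and 11 are distinct squarefree integers > 1, their product 2189 is not a perfect square, so √11 ∉ Q(√199). By the tower law [K:Q] = [Q(√199,√11):Q(√199)] · [Q(√199):Q] = 2 · 2 = 4.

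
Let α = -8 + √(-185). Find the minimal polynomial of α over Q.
m_α(x) = x^2 + 16x + 249

From α + 8 = √(-185), squaring gives (α + 8)^2 = -185, i.e. α^2 + 16α + 64 = -185, so α^2 + 16α + 249 = 0. The discriminant of x^2 + 16x + 249 is (16)^2 - 4·(249) = 256 - 996 = -740, and 4·(-185) is not a perfect square in Q since -185 is squarefree and ≠ 1. Hence x^2 + 16x + 249 is irreducible over Q and is the minimal polynomial of α.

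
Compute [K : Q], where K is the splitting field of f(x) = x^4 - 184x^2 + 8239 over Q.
[K : Q] = 4

Solving the quadratic in x^2: x^2 = (184 ± √(184^2 - 4·8239))/2 = (184 ± √900)/2 = (184 ± 30)/2, giving x^2 = 107 or x^2 = 77. So f(x) = (x^2 - 107)(x^2 - 77) and the roots of f are ±√107, ±√77. Hence the splitting field is K = Q(√107, √77). Since 107 and 77 are distinct squarefree integers > 1, their product 8239 is not a perfect square, so √77 ∉ Q(√107). By the tower law [K:Q] = [Q(√107,√77):Q(√107)] · [Q(√107):Q] = 2 · 2 = 4.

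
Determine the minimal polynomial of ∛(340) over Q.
m_α(x) = x^3 - 340

α satisfies α^3 = 340, so x^3 - 340 annihilates α. By the rational root test, a rational root p/q (in lowest terms) of x^3 - 340 would satisfy p^3 = 340 q^3, forcing q = 1 and p^3 = 340; but 340 is not a perfect cube, contradiction. A monic cubic over Q with no rational root is irreducible (any nontrivial factorization would include a linear factor). Hence x^3 - 340 is the minimal polynomial of α, and in particular [Q(α):Q] = 3.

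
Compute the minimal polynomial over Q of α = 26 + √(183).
m_α(x) = x^2 - 52x + 493

From α - 26 = √(183), squaring gives (α - 26)^2 = 183, i.e. α^2 - 52α + 676 = 183, so α^2 - 52α + 493 = 0. The discriminant of x^2 - 52x + 493 is (-52)^2 - 4·(493) = 2704 - 1972 = 732, and 4·(183) is not a perfect square in Q since 183 is squarefree and ≠ 1. Hence x^2 - 52x + 493 is irreducible over Q and is the minimal polynomial of α.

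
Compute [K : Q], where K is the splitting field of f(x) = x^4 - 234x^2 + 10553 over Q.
[K : Q] = 4

Solving the quadratic in x^2: x^2 = (234 ± √(234^2 - 4·10553))/2 = (234 ± √12544)/2 = (234 ± 112)/2, giving x^2 = 61 or x^2 = 173. So f(x) = (x^2 - 61)(x^2 - 173) and the roots of f are ±√61, ±√173. Hence the splitting field is K = Q(√61, √173). Since 61 and 173 are distinct squarefree integers > 1, their product 10553 is not a perfect square, so √173 ∉ Q(√61). By the tower law [K:Q] = [Q(√61,√173):Q(√61)] · [Q(√61):Q] = 2 · 2 = 4.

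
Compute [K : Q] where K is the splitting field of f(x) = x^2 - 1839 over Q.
[K : Q] = 2

f(x) = x^2 - 1839 factors as (x - √1839)(x + √1839). The splitting field is K = Q(√1839). Since 1839 is squarefree and > 1, it is not a perfect square, so x^2 - 1839 is irreducible over Q and [Q(√1839) : Q] = 2. Hence [K : Q] = 2.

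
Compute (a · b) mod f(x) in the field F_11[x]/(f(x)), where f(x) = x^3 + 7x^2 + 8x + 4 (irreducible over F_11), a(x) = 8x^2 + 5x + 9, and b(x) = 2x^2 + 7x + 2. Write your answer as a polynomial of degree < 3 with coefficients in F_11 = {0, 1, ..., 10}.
a · b ≡ 10x^2 + 3x + 4 (mod f(x))

Multiply in F_11[x]: a(x)·b(x) = (8x^2 + 5x + 9)·(2x^2 + 7x + 2) = 5x^4 + 3x^2 + 7x + 7. This has degree ≥ 3, so divide by f(x) over F_11: 5x^4 + 3x^2 + 7x + 7 = (5x + 9)·(x^3 + 7x^2 + 8x + 4) + (10x^2 + 3x + 4). Hence a·b ≡ 10x^2 + 3x + 4 (mod f). (F_11[x]/(f) is a field with 11^3 = 1331 elements since f is irreducible of degree 3.)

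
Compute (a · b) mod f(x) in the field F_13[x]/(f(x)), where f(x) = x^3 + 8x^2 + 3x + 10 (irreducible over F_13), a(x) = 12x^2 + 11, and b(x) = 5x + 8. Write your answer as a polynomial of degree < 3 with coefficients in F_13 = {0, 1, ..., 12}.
a · b ≡ 6x^2 + 5x + 8 (mod f(x))

Multiply in F_13[x]: a(x)·b(x) = (12x^2 + 11)·(5x + 8) = 8x^3 + 5x^2 + 3x + 10. This has degree ≥ 3, so divide by f(x) over F_13: 8x^3 + 5x^2 + 3x + 10 = (8)·(x^3 + 8x^2 + 3x + 10) + (6x^2 + 5x + 8). Hence a·b ≡ 6x^2 + 5x + 8 (mod f). (F_13[x]/(f) is a field with 13^3 = 2197 elements since f is irreducible of degree 3.)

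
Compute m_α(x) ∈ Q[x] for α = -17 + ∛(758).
m_α(x) = x^3 + 51x^2 + 867x + 4155

Set β = α + 17 = ∛(758), so β^3 = 758. Then (α + 17)^3 - 758 = 0, i.e. α is a root of g(x) = (x + 17)^3 - 758 = x^3 + 51x^2 + 867x + 4155. Since g(x) = h(x + 17) where h(x) = x^3 - 758, and h is irreducible over Q (because 758 is not a perfect cube, so h has no rational root, and a monic cubic with no rational root is irreducible), g is also irreducible (irreducibility is preserved under the substitution x → x + 17). Hence m_α(x) = x^3 + 51x^2 + 867x + 4155.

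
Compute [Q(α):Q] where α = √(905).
[Q(α):Q] = 2

[Q(α):Q] equals the degree of the minimal polynomial of α. Here α^2 = 905 and x^2 - 905 is irreducible (d = 905 is squarefree, ≠ 1, hence not a square), so deg(m_α) = 2. Thus [Q(α):Q] = 2.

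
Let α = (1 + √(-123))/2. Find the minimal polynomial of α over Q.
m_α(x) = x^2 - x + 31

From 2α - 1 = √(-123), squaring gives (2α - 1)^2 = -123, i.e. 4α^2 - 4α + 1 = -123, so α^2 - α + (1 + 123)/4 = 0. Since -123 ≡ 1 (mod 4), (1 + 123)/4 = 31 ∈ Z. The polynomial x^2 - x + 31 has discriminant 1 - 4·(31) = -123, which is not a perfect square in Q (d = -123 is squarefree and ≠ 1), so x^2 - x + 31 is irreducible over Q. It is the minimal polynomial of α.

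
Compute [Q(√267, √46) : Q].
[Q(√267, √46) : Q] = 4

[Q(√267):Q] = 2 (min poly x^2 - 267, irreducible since 267 is squarefree > 1). For the top step, suppose √46 ∈ Q(√267), say √46 = c + d√267 with c, d ∈ Q. Squaring: 46 = c^2 + 267d^2 + 2cd√267. Since √267 ∉ Q this forces 2cd = 0. If d = 0 then √46 = c ∈ Q, contradicting 46 squarefree > 1. If c = 0 then 46 = 267d^2, so 267·46 = (267d)^2 is a perfect square in Q — but 267·46 = 12282 is not a perfect square (since 267 and 46 are distinct squarefree integers). Contradiction. Hence √46 ∉ Q(√267), so x^2 - 46 stays irreducible over Q(√267) and [Q(√267, √46) : Q(√267)] = 2. By the tower law, [Q(√267, √46) : Q] = 2 · 2 = 4.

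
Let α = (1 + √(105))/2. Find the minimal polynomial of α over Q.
m_α(x) = x^2 - x - 26

From 2α - 1 = √(105), squaring gives (2α - 1)^2 = 105, i.e. 4α^2 - 4α + 1 = 105, so α^2 - α + (1 - 105)/4 = 0. Since 105 ≡ 1 (mod 4), (1 - 105)/4 = -26 ∈ Z. The polynomial x^2 - x - 26 has discriminant 1 - 4·(-26) = 105, which is not a perfect square in Q (d = 105 is squarefree and ≠ 1), so x^2 - x - 26 is irreducible over Q. It is the minimal polynomial of α.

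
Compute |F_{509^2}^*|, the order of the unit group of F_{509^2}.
|F_{509^2}^*| = 259080

F_{509^2} has 509^2 = 259081 elements; its multiplicative group consists of all nonzero elements, so |F_{509^2}^*| = 259081 - 1 = 259080. (It is cyclic since any finite subgroup of the multiplicative group of a field is cyclic.)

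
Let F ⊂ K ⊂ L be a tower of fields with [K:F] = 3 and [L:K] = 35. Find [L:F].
[L:F] = 105

The tower law says that for any tower of field extensions F ⊂ K ⊂ L with finite degrees, [L:F] = [L:K] · [K:F]. Here this gives [L:F] = 35 · 3 = 105.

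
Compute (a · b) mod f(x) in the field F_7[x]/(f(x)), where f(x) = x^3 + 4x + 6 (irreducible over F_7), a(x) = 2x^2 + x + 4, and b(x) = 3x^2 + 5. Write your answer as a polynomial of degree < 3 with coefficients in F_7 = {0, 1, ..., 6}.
a · b ≡ 5x^2 + 6x + 2 (mod f(x))

Multiply in F_7[x]: a(x)·b(x) = (2x^2 + x + 4)·(3x^2 + 5) = 6x^4 + 3x^3 + x^2 + 5x + 6. This has degree ≥ 3, so divide by f(x) over F_7: 6x^4 + 3x^3 + x^2 + 5x + 6 = (6x + 3)·(x^3 + 4x + 6) + (5x^2 + 6x + 2). Hence a·b ≡ 5x^2 + 6x + 2 (mod f). (F_7[x]/(f) is a field with 7^3 = 343 elements since f is irreducible of degree 3.)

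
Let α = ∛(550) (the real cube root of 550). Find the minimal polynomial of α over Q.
m_α(x) = x^3 - 550

α satisfies α^3 = 550, so x^3 - 550 annihilates α. By the rational root test, a rational root p/q (in lowest terms) of x^3 - 550 would satisfy p^3 = 550 q^3, forcing q = 1 and p^3 = 550; but 550 is not a perfect cube, contradiction. A monic cubic over Q with no rational root is irreducible (any nontrivial factorization would include a linear factor). Hence x^3 - 550 is the minimal polynomial of α, and in particular [Q(α):Q] = 3.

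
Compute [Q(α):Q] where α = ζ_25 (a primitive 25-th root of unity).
[Q(α):Q] = 20

The minimal polynomial of ζ_25 over Q is the 25-th cyclotomic polynomial Φ_25(x), which is irreducible over Q and has degree φ(25) = 20. Hence [Q(α):Q] = φ(25) = 20.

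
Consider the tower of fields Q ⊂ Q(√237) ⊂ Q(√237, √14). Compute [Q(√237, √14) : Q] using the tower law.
[Q(√237, √14) : Q] = 4

[Q(√237):Q] = 2 (min poly x^2 - 237, irreducible since 237 is squarefree > 1). For the top step, suppose √14 ∈ Q(√237), say √14 = c + d√237 with c, d ∈ Q. Squaring: 14 = c^2 + 237d^2 + 2cd√237. Since √237 ∉ Q this forces 2cd = 0. If d = 0 then √14 = c ∈ Q, contradicting 14 squarefree > 1. If c = 0 then 14 = 237d^2, so 237·14 = (237d)^2 is a perfect square in Q — but 237·14 = 3318 is not a perfect square (since 237 and 14 are distinct squarefree integers). Contradiction. Hence √14 ∉ Q(√237), so x^2 - 14 stays irreducible over Q(√237) and [Q(√237, √14) : Q(√237)] = 2. By the tower law, [Q(√237, √14) : Q] = 2 · 2 = 4.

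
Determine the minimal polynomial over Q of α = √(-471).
m_α(x) = x^2 + 471

α satisfies α^2 + 471 = 0, so x^2 + 471 annihilates α. Since d = -471 is squarefree and ≠ 1, it is not a perfect square in Q, so x^2 + 471 has no rational root and is therefore irreducible over Q (a degree-2 polynomial over a field is irreducible iff it has no root). Hence m_α(x) = x^2 + 471.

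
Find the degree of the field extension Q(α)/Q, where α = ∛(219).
[Q(α):Q] = 3

The minimal polynomial of α is x^3 - 219, irreducible over Q since 219 is not a perfect cube (so x^3 - 219 has no rational root). Hence [Q(α):Q] = deg(m_α) = 3.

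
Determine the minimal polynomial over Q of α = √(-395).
m_α(x) = x^2 + 395

α satisfies α^2 + 395 = 0, so x^2 + 395 annihilates α. Since d = -395 is squarefree and ≠ 1, it is not a perfect square in Q, so x^2 + 395 has no rational root and is therefore irreducible over Q (a degree-2 polynomial over a field is irreducible iff it has no root). Hence m_α(x) = x^2 + 395.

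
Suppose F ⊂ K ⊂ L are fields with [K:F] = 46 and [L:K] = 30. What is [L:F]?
[L:F] = 1380

The tower law says that for any tower of field extensions F ⊂ K ⊂ L with finite degrees, [L:F] = [L:K] · [K:F]. Here this gives [L:F] = 30 · 46 = 1380.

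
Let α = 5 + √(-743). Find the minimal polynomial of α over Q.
m_α(x) = x^2 - 10x + 768

From α - 5 = √(-743), squaring gives (α - 5)^2 = -743, i.e. α^2 - 10α + 25 = -743, so α^2 - 10α + 768 = 0. The discriminant of x^2 - 10x + 768 is (-10)^2 - 4·(768) = 100 - 3072 = -2972, and 4·(-743) is not a perfect square in Q since -743 is squarefree and ≠ 1. Hence x^2 - 10x + 768 is irreducible over Q and is the minimal polynomial of α.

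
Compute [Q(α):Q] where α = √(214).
[Q(α):Q] = 2

[Q(α):Q] equals the degree of the minimal polynomial of α. Here α^2 = 214 and x^2 - 214 is irreducible (d = 214 is squarefree, ≠ 1, hence not a square), so deg(m_α) = 2. Thus [Q(α):Q] = 2.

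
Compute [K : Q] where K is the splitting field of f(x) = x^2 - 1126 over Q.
[K : Q] = 2

f(x) = x^2 - 1126 factors as (x - √1126)(x + √1126). The splitting field is K = Q(√1126). Since 1126 is squarefree and > 1, it is not a perfect square, so x^2 - 1126 is irreducible over Q and [Q(√1126) : Q] = 2. Hence [K : Q] = 2.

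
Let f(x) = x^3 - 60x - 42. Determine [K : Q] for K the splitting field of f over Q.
[K : Q] = 6

By the rational root test, any rational root of the monic integer polynomial f(x) = x^3 - 60x - 42 must be an integer dividing the constant term -42, i.e. one of ±{1, 2, 3, 6, 7, 14, 21, 42}. Evaluating: f(1) = -101, f(-1) = 17, f(2) = -154, f(-2) = 70, f(3) = -195, f(-3) = 111, f(6) = -186, f(-6) = 102, f(7) = -119, f(-7) = 35, f(14) = 1862, f(-14) = -1946, f(21) = 7959, f(-21) = -8043, f(42) = 71526, f(-42) = -71610; none is 0, so f has no rational root and is therefore irreducible over Q (a cubic with no linear factor over a field is irreducible). For an irreducible cubic, the Galois group is A_3 or S_3 according as the discriminant disc(f) = -4a^3 - 27b^2 = -4·(-60)^3 - 27·(-42)^2 = 816372 is or is not a square in Q. Here disc(f) = 816372 is not a perfect square in Q, so the Galois group of f over Q is not contained in A_3 and must be all of S_3. The splitting field has degree |S_3| = 6 over Q, so [K : Q] = 6.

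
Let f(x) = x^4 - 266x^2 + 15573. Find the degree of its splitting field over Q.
[K : Q] = 4

Solving the quadratic in x^2: x^2 = (266 ± √(266^2 - 4·15573))/2 = (266 ± √8464)/2 = (266 ± 92)/2, giving x^2 = 87 or x^2 = 179. So f(x) = (x^2 - 87)(x^2 - 179) and the roots of f are ±√87, ±√179. Hence the splitting field is K = Q(√87, √179). Since 87 and 179 are distinct squarefree integers > 1, their product 15573 is not a perfect square, so √179 ∉ Q(√87). By the tower law [K:Q] = [Q(√87,√179):Q(√87)] · [Q(√87):Q] = 2 · 2 = 4.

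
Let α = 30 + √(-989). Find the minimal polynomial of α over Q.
m_α(x) = x^2 - 60x + 1889

From α - 30 = √(-989), squaring gives (α - 30)^2 = -989, i.e. α^2 - 60α + 900 = -989, so α^2 - 60α + 1889 = 0. The discriminant of x^2 - 60x + 1889 is (-60)^2 - 4·(1889) = 3600 - 7556 = -3956, and 4·(-989) is not a perfect square in Q since -989 is squarefree and ≠ 1. Hence x^2 - 60x + 1889 is irreducible over Q and is the minimal polynomial of α.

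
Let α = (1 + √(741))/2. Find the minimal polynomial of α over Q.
m_α(x) = x^2 - x - 185

From 2α - 1 = √(741), squaring gives (2α - 1)^2 = 741, i.e. 4α^2 - 4α + 1 = 741, so α^2 - α + (1 - 741)/4 = 0. Since 741 ≡ 1 (mod 4), (1 - 741)/4 = -185 ∈ Z. The polynomial x^2 - x - 185 has discriminant 1 - 4·(-185) = 741, which is not a perfect square in Q (d = 741 is squarefree and ≠ 1), so x^2 - x - 185 is irreducible over Q. It is the minimal polynomial of α.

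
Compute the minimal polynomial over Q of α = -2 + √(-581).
m_α(x) = x^2 + 4x + 585

From α + 2 = √(-581), squaring gives (α + 2)^2 = -581, i.e. α^2 + 4α + 4 = -581, so α^2 + 4α + 585 = 0. The discriminant of x^2 + 4x + 585 is (4)^2 - 4·(585) = 16 - 2340 = -2324, and 4·(-581) is not a perfect square in Q since -581 is squarefree and ≠ 1. Hence x^2 + 4x + 585 is irreducible over Q and is the minimal polynomial of α.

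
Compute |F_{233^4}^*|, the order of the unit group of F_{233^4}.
|F_{233^4}^*| = 2947295520

F_{233^4} has 233^4 = 2947295521 elements; its multiplicative group consists of all nonzero elements, so |F_{233^4}^*| = 2947295521 - 1 = 2947295520. (It is cyclic since any finite subgroup of the multiplicative group of a field is cyclic.)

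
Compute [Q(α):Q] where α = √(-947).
[Q(α):Q] = 2

[Q(α):Q] equals the degree of the minimal polynomial of α. Here α^2 = -947 and x^2 + 947 is irreducible (d = -947 is squarefree, ≠ 1, hence not a square), so deg(m_α) = 2. Thus [Q(α):Q] = 2.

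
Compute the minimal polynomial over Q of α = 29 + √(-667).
m_α(x) = x^2 - 58x + 1508

From α - 29 = √(-667), squaring gives (α - 29)^2 = -667, i.e. α^2 - 58α + 841 = -667, so α^2 - 58α + 1508 = 0. The discriminant of x^2 - 58x + 1508 is (-58)^2 - 4·(1508) = 3364 - 6032 = -2668, and 4·(-667) is not a perfect square in Q since -667 is squarefree and ≠ 1. Hence x^2 - 58x + 1508 is irreducible over Q and is the minimal polynomial of α.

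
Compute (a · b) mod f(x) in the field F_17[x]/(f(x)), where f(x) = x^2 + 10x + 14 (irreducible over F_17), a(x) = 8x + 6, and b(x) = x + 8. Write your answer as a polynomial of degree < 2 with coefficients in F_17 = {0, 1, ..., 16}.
a · b ≡ 7x + 4 (mod f(x))

Multiply in F_17[x]: a(x)·b(x) = (8x + 6)·(x + 8) = 8x^2 + 2x + 14. This has degree ≥ 2, so divide by f(x) over F_17: 8x^2 + 2x + 14 = (8)·(x^2 + 10x + 14) + (7x + 4). Hence a·b ≡ 7x + 4 (mod f). (F_17[x]/(f) is a field with 17^2 = 289 elements since f is irreducible of degree 2.)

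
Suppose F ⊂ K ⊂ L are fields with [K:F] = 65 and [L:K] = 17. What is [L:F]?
[L:F] = 1105

The tower law says that for any tower of field extensions F ⊂ K ⊂ L with finite degrees, [L:F] = [L:K] · [K:F]. Here this gives [L:F] = 17 · 65 = 1105.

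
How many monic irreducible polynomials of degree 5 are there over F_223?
There are 110294615424 monic irreducible polynomials of degree 5 over F_223

Each element of F_{223^5} that lies in no proper subfield is a root of exactly one monic irreducible of degree 5 over F_223, and each such polynomial has 5 distinct roots in F_{223^5}. By Möbius inversion the count is N_223(5) = (1/5) Σ_{d|5} μ(5/d) · 223^d = (1/5)(μ(5)·223^1 + μ(1)·223^5) = 551473077120/5 = 110294615424.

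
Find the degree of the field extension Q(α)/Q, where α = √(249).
[Q(α):Q] = 2

[Q(α):Q] equals the degree of the minimal polynomial of α. Here α^2 = 249 and x^2 - 249 is irreducible (d = 249 is squarefree, ≠ 1, hence not a square), so deg(m_α) = 2. Thus [Q(α):Q] = 2.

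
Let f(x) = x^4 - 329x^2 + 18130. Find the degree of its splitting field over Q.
[K : Q] = 4

Solving the quadratic in x^2: x^2 = (329 ± √(329^2 - 4·18130))/2 = (329 ± √35721)/2 = (329 ± 189)/2, giving x^2 = 70 or x^2 = 259. So f(x) = (x^2 - 70)(x^2 - 259) and the roots of f are ±√70, ±√259. Hence the splitting field is K = Q(√70, √259). Since 70 and 259 are distinct squarefree integers > 1, their product 18130 is not a perfect square, so √259 ∉ Q(√70). By the tower law [K:Q] = [Q(√70,√259):Q(√70)] · [Q(√70):Q] = 2 · 2 = 4.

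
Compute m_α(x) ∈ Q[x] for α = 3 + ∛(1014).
m_α(x) = x^3 - 9x^2 + 27x - 1041

Set β = α - 3 = ∛(1014), so β^3 = 1014. Then (α - 3)^3 - 1014 = 0, i.e. α is a root of g(x) = (x - 3)^3 - 1014 = x^3 - 9x^2 + 27x - 1041. Since g(x) = h(x - 3) where h(x) = x^3 - 1014, and h is irreducible over Q (because 1014 is not a perfect cube, so h has no rational root, and a monic cubic with no rational root is irreducible), g is also irreducible (irreducibility is preserved under the substitution x → x - 3). Hence m_α(x) = x^3 - 9x^2 + 27x - 1041.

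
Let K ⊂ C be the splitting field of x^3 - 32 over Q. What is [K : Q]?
[K : Q] = 6

The roots of x^3 - 32 are ∛32, ω∛32, ω^2∛32 where ω = e^(2πi/3) is a primitive cube root of unity, so K = Q(∛32, ω). Now [Q(∛32):Q] = 3 (since 32 is not a perfect cube, x^3 - 32 is irreducible) and [Q(ω):Q] = 2. Both 2 and 3 divide [K:Q], and [K:Q] ≤ 3·2 = 6, so [K:Q] = 6. (Equivalently: Q(∛32) ⊂ R but ω ∉ R, so [K : Q(∛32)] = 2.)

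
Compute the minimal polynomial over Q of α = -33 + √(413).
m_α(x) = x^2 + 66x + 676

From α + 33 = √(413), squaring gives (α + 33)^2 = 413, i.e. α^2 + 66α + 1089 = 413, so α^2 + 66α + 676 = 0. The discriminant of x^2 + 66x + 676 is (66)^2 - 4·(676) = 4356 - 2704 = 1652, and 4·(413) is not a perfect square in Q since 413 is squarefree and ≠ 1. Hence x^2 + 66x + 676 is irreducible over Q and is the minimal polynomial of α.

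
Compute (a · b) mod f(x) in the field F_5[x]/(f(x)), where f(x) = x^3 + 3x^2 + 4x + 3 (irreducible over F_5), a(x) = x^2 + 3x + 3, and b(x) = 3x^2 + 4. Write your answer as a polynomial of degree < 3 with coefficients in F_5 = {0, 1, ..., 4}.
a · b ≡ x^2 + 3x + 2 (mod f(x))

Multiply in F_5[x]: a(x)·b(x) = (x^2 + 3x + 3)·(3x^2 + 4) = 3x^4 + 4x^3 + 3x^2 + 2x + 2. This has degree ≥ 3, so divide by f(x) over F_5: 3x^4 + 4x^3 + 3x^2 + 2x + 2 = (3x)·(x^3 + 3x^2 + 4x + 3) + (x^2 + 3x + 2). Hence a·b ≡ x^2 + 3x + 2 (mod f). (F_5[x]/(f) is a field with 5^3 = 125 elements since f is irreducible of degree 3.)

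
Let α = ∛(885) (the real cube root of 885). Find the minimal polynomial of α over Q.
m_α(x) = x^3 - 885

α satisfies α^3 = 885, so x^3 - 885 annihilates α. By the rational root test, a rational root p/q (in lowest terms) of x^3 - 885 would satisfy p^3 = 885 q^3, forcing q = 1 and p^3 = 885; but 885 is not a perfect cube, contradiction. A monic cubic over Q with no rational root is irreducible (any nontrivial factorization would include a linear factor). Hence x^3 - 885 is the minimal polynomial of α, and in particular [Q(α):Q] = 3.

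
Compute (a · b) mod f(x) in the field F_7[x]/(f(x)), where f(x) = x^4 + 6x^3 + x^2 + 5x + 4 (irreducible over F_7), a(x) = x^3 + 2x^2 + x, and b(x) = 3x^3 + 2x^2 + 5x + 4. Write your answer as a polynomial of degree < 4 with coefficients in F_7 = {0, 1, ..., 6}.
a · b ≡ 3x^3 + 3x^2 + 4 (mod f(x))

Multiply in F_7[x]: a(x)·b(x) = (x^3 + 2x^2 + x)·(3x^3 + 2x^2 + 5x + 4) = 3x^6 + x^5 + 5x^4 + 2x^3 + 6x^2 + 4x. This has degree ≥ 4, so divide by f(x) over F_7: 3x^6 + x^5 + 5x^4 + 2x^3 + 6x^2 + 4x = (3x^2 + 4x + 6)·(x^4 + 6x^3 + x^2 + 5x + 4) + (3x^3 + 3x^2 + 4). Hence a·b ≡ 3x^3 + 3x^2 + 4 (mod f). (F_7[x]/(f) is a field with 7^4 = 2401 elements since f is irreducible of degree 4.)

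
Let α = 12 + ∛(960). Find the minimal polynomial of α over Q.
m_α(x) = x^3 - 36x^2 + 432x - 2688

Set β = α - 12 = ∛(960), so β^3 = 960. Then (α - 12)^3 - 960 = 0, i.e. α is a root of g(x) = (x - 12)^3 - 960 = x^3 - 36x^2 + 432x - 2688. Since g(x) = h(x - 12) where h(x) = x^3 - 960, and h is irreducible over Q (because 960 is not a perfect cube, so h has no rational root, and a monic cubic with no rational root is irreducible), g is also irreducible (irreducibility is preserved under the substitution x → x - 12). Hence m_α(x) = x^3 - 36x^2 + 432x - 2688.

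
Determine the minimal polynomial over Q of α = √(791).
m_α(x) = x^2 - 791

α satisfies α^2 - 791 = 0, so x^2 - 791 annihilates α. Since d = 791 is squarefree and ≠ 1, it is not a perfect square in Q, so x^2 - 791 has no rational root and is therefore irreducible over Q (a degree-2 polynomial over a field is irreducible iff it has no root). Hence m_α(x) = x^2 - 791.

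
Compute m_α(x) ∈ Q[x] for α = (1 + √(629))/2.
m_α(x) = x^2 - x - 157

From 2α - 1 = √(629), squaring gives (2α - 1)^2 = 629, i.e. 4α^2 - 4α + 1 = 629, so α^2 - α + (1 - 629)/4 = 0. Since 629 ≡ 1 (mod 4), (1 - 629)/4 = -157 ∈ Z. The polynomial x^2 - x - 157 has discriminant 1 - 4·(-157) = 629, which is not a perfect square in Q (d = 629 is squarefree and ≠ 1), so x^2 - x - 157 is irreducible over Q. It is the minimal polynomial of α.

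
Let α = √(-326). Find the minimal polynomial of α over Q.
m_α(x) = x^2 + 326

α satisfies α^2 + 326 = 0, so x^2 + 326 annihilates α. Since d = -326 is squarefree and ≠ 1, it is not a perfect square in Q, so x^2 + 326 has no rational root and is therefore irreducible over Q (a degree-2 polynomial over a field is irreducible iff it has no root). Hence m_α(x) = x^2 + 326.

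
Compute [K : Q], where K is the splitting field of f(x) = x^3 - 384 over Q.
[K : Q] = 6

The roots of x^3 - 384 are ∛384, ω∛384, ω^2∛384 where ω = e^(2πi/3) is a primitive cube root of unity, so K = Q(∛384, ω). Now [Q(∛384):Q] = 3 (since 384 is not a perfect cube, x^3 - 384 is irreducible) and [Q(ω):Q] = 2. Both 2 and 3 divide [K:Q], and [K:Q] ≤ 3·2 = 6, so [K:Q] = 6. (Equivalently: Q(∛384) ⊂ R but ω ∉ R, so [K : Q(∛384)] = 2.)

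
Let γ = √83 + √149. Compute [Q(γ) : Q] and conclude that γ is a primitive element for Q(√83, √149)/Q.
[Q(γ) : Q] = 4 (equivalently, Q(γ) = Q(√83, √149))

Obviously Q(γ) ⊆ Q(√83, √149), and [Q(√83, √149):Q] = 4 (since 83, 149 are distinct squarefree integers > 1 with 12367 not a perfect square). To show equality we compute the minimal polynomial of γ. From γ = √83 + √149: γ^2 = 83 + 2√(12367) + 149 = 232 + 2√(12367), so γ^2 - 232 = 2√(12367); squaring, (γ^2 - 232)^2 = 4·12367, i.e. γ^4 - 464γ^2 + 53824 - 49468 = 0, i.e. γ^4 - 464γ^2 + 4356 = 0. So γ is a root of x^4 - 464x^2 + 4356. This polynomial is irreducible over Q: it has no rational root (each ±√83 ± √149 is irrational), and any factorization into two quadratics over Q would force √(12367) ∈ Q (pairing opposite roots) or √83, √149 ∈ Q (other pairings), all impossible. Hence [Q(γ):Q] = 4 = [Q(√83, √149):Q], so Q(γ) = Q(√83, √149).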